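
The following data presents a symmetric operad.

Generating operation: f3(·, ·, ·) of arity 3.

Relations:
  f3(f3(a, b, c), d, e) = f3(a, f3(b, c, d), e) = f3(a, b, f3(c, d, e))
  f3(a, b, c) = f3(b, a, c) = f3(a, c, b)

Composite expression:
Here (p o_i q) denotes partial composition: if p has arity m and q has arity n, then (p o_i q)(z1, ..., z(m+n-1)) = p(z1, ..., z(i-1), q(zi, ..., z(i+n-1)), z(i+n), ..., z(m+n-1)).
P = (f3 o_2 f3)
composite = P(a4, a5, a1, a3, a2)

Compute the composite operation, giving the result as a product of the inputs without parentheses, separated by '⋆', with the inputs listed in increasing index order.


Shape and order are irrelevant to f3; the a-input set decides.
f3(a5, a1, a3) spells out as a5 ⋆ a1 ⋆ a3
f3(a4, f3(a5, a1, a3), a2) spells out as a4 ⋆ a5 ⋆ a1 ⋆ a3 ⋆ a2
commutativity sorts the factors: a1 ⋆ a2 ⋆ a3 ⋆ a4 ⋆ a5

a1 ⋆ a2 ⋆ a3 ⋆ a4 ⋆ a5


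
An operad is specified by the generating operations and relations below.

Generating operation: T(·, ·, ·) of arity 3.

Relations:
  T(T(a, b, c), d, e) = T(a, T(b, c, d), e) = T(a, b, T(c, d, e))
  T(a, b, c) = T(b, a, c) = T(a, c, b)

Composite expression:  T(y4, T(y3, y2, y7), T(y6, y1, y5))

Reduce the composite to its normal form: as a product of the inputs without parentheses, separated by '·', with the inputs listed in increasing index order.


With T associative and commutative, the y-input set is all that matters.
T(y3, y2, y7) flattens to y3 · y2 · y7
T(y6, y1, y5) flattens to y6 · y1 · y5
T(y4, T(y3, y2, y7), T(y6, y1, y5)) flattens to y4 · y3 · y2 · y7 · y6 · y1 · y5
putting the inputs in ascending order: y1 · y2 · y3 · y4 · y5 · y6 · y7

y1 · y2 · y3 · y4 · y5 · y6 · y7


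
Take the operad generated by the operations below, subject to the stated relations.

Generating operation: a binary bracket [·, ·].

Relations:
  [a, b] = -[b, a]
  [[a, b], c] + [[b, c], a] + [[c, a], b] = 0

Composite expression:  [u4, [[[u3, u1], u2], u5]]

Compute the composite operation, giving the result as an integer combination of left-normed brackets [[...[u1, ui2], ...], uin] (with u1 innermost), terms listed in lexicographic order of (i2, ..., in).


Skip Jacobi rewriting: expand, keep u1-initial words, read off terms.
Composite bracket: [u4, [[[u3, u1], u2], u5]]
Expanding via [a, b] = ab - ba: 16 signed words (2^4 = 16).
Words beginning with u1 determine it all:
  the word u1u3u2u5u4 carries sign +1 and contributes +[[[[u1, u3], u2], u5], u4]

[[[[u1, u3], u2], u5], u4]


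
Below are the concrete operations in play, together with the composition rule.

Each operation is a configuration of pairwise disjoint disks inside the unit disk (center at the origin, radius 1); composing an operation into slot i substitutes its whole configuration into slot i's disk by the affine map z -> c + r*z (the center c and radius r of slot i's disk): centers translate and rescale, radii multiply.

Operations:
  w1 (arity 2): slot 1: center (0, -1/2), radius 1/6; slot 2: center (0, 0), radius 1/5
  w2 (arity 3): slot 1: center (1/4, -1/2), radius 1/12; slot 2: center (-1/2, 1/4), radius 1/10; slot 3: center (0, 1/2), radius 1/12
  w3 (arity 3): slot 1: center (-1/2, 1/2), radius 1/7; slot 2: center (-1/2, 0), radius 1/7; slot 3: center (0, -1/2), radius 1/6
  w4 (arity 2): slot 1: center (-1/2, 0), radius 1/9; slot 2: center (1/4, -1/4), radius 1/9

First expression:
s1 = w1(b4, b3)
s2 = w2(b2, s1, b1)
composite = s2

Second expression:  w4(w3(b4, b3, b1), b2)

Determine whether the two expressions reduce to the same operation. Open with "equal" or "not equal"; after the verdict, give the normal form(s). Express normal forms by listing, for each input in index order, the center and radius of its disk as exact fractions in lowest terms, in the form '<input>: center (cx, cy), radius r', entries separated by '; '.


not equal — first b1: center (0, 1/2), radius 1/12; b2: center (1/4, -1/2), radius 1/12; b3: center (-1/2, 1/4), radius 1/50; b4: center (-1/2, 1/5), radius 1/60, second b1: center (-1/2, -1/18), radius 1/54; b2: center (1/4, -1/4), radius 1/9; b3: center (-5/9, 0), radius 1/63; b4: center (-5/9, 1/18), radius 1/63

The first expression reduces to b1: center (0, 1/2), radius 1/12; b2: center (1/4, -1/2), radius 1/12; b3: center (-1/2, 1/4), radius 1/50; b4: center (-1/2, 1/5), radius 1/60
The second expression reduces to b1: center (-1/2, -1/18), radius 1/54; b2: center (1/4, -1/4), radius 1/9; b3: center (-5/9, 0), radius 1/63; b4: center (-5/9, 1/18), radius 1/63
No match — not equal.


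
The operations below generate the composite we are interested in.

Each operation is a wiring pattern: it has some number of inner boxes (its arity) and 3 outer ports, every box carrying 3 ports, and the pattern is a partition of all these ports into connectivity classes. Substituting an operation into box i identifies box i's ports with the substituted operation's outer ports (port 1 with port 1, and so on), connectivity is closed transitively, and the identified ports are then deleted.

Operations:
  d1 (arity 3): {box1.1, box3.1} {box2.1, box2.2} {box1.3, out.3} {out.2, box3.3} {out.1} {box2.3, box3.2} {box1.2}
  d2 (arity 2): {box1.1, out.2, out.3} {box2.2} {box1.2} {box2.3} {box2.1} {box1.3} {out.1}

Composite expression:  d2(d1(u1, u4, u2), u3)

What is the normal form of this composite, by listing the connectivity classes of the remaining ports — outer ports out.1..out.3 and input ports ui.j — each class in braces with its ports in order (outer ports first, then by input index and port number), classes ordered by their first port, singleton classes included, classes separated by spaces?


{out.1} {out.2, out.3} {u1.1, u2.1} {u1.2} {u1.3} {u2.2, u4.3} {u2.3} {u3.1} {u3.2} {u3.3} {u4.1, u4.2}

Two ports join when wires chain via d2-identified ports.
composing d1 on (u1, u4, u2), with out.j its own outer ports: {out.1} {out.2, u2.3} {out.3, u1.3} {u1.1, u2.1} {u1.2} {u2.2, u4.3} {u4.1, u4.2}
composing d2 on (u1, u4, u2, u3), with out.j its own outer ports: {out.1} {out.2, out.3} {u1.1, u2.1} {u1.2} {u1.3} {u2.2, u4.3} {u2.3} {u3.1} {u3.2} {u3.3} {u4.1, u4.2}


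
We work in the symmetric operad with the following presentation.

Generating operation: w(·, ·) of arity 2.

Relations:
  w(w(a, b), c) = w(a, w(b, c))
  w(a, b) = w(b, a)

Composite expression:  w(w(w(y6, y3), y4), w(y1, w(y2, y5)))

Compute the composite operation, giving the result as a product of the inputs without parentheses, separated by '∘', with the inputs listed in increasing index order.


Key point: w commutes, so take the y-inputs in any fixed order.
w(y6, y3) unparenthesizes to y6 ∘ y3
w(w(y6, y3), y4) unparenthesizes to y6 ∘ y3 ∘ y4
w(y2, y5) unparenthesizes to y2 ∘ y5
w(y1, w(y2, y5)) unparenthesizes to y1 ∘ y2 ∘ y5
w(w(w(y6, y3), y4), w(y1, w(y2, y5))) unparenthesizes to y6 ∘ y3 ∘ y4 ∘ y1 ∘ y2 ∘ y5
the factors in increasing index order: y1 ∘ y2 ∘ y3 ∘ y4 ∘ y5 ∘ y6

y1 ∘ y2 ∘ y3 ∘ y4 ∘ y5 ∘ y6


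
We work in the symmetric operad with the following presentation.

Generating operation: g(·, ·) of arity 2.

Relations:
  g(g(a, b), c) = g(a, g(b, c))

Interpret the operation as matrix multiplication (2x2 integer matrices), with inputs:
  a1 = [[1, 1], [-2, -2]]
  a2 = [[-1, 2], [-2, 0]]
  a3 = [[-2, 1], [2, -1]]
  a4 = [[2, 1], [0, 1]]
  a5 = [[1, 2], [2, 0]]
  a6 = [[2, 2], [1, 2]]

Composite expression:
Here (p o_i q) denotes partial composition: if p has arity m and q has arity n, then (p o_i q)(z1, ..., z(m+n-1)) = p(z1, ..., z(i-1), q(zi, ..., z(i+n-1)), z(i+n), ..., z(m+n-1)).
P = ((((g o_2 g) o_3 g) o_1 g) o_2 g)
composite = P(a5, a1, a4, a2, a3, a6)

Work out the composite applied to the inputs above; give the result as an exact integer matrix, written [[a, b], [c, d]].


[[-90, -60], [60, 40]]

g(a1, a4) = [[2, 2], [-4, -4]]
g(a5, g(a1, a4)) = [[-6, -6], [4, 4]]
g(a3, a6) = [[-3, -2], [3, 2]]
g(a2, g(a3, a6)) = [[9, 6], [6, 4]]
g(g(a5, g(a1, a4)), g(a2, g(a3, a6))) = [[-90, -60], [60, 40]]


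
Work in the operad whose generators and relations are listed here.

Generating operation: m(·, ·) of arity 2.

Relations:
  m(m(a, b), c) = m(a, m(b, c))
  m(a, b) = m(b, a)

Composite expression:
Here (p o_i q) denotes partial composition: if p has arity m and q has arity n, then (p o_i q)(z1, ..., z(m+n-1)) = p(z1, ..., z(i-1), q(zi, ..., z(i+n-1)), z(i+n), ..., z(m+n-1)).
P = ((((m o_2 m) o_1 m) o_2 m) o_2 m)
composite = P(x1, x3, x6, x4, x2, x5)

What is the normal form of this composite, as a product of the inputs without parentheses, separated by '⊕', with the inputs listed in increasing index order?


x1 ⊕ x2 ⊕ x3 ⊕ x4 ⊕ x5 ⊕ x6

With m associative and commutative, the x-input set is all that matters.
m(x3, x6) flattens to x3 ⊕ x6
m(m(x3, x6), x4) flattens to x3 ⊕ x6 ⊕ x4
m(x1, m(m(x3, x6), x4)) flattens to x1 ⊕ x3 ⊕ x6 ⊕ x4
m(x2, x5) flattens to x2 ⊕ x5
m(m(x1, m(m(x3, x6), x4)), m(x2, x5)) flattens to x1 ⊕ x3 ⊕ x6 ⊕ x4 ⊕ x2 ⊕ x5
commutativity sorts the factors: x1 ⊕ x2 ⊕ x3 ⊕ x4 ⊕ x5 ⊕ x6


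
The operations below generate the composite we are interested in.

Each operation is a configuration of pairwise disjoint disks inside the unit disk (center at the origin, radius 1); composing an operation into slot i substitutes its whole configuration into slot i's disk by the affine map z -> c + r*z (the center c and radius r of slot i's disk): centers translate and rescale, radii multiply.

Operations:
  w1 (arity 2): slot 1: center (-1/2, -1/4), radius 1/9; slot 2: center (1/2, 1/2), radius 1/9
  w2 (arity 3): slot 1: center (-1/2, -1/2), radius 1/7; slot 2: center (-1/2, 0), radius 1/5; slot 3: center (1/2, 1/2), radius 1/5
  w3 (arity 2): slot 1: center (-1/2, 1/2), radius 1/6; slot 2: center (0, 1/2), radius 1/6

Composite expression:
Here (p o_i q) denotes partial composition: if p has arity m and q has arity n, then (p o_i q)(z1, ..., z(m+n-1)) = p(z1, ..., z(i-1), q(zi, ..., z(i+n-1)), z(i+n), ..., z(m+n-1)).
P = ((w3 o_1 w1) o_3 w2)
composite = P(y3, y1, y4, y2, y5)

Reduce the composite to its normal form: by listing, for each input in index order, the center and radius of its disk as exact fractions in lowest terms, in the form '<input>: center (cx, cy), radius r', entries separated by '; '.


Each y-disk chains the slot maps above it in w3; radii multiply.
tracing y3 down its 2-map path: center (-7/12, 11/24), radius 1/54
tracing y1 down its 2-map path: center (-5/12, 7/12), radius 1/54
tracing y4 down its 2-map path: center (-1/12, 5/12), radius 1/42
tracing y2 down its 2-map path: center (-1/12, 1/2), radius 1/30
tracing y5 down its 2-map path: center (1/12, 7/12), radius 1/30

y1: center (-5/12, 7/12), radius 1/54; y2: center (-1/12, 1/2), radius 1/30; y3: center (-7/12, 11/24), radius 1/54; y4: center (-1/12, 5/12), radius 1/42; y5: center (1/12, 7/12), radius 1/30


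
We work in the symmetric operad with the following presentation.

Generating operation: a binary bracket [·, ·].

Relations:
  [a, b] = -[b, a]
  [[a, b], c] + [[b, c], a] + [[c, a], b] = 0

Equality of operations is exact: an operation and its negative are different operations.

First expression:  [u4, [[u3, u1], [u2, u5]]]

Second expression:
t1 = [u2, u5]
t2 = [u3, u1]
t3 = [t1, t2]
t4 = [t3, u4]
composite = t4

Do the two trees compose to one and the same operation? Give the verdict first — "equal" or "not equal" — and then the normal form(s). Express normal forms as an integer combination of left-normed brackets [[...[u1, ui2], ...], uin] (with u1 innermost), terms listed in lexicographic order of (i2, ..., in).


equal: each reduces to [[[[u1, u3], u2], u5], u4] - [[[[u1, u3], u5], u2], u4]

Normal form of the first expression: [[[[u1, u3], u2], u5], u4] - [[[[u1, u3], u5], u2], u4]
Normal form of the second expression: [[[[u1, u3], u2], u5], u4] - [[[[u1, u3], u5], u2], u4]
Both agree, so they are equal.


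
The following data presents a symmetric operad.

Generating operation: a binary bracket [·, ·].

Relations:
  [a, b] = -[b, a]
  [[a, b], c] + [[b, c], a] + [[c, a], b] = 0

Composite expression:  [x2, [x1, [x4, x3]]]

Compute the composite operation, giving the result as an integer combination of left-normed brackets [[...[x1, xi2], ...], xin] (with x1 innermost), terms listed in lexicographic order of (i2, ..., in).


[[[x1, x3], x4], x2] - [[[x1, x4], x3], x2]

Antisymmetry and Jacobi reduce to x1-anchored left-normed brackets.
Composite bracket: [x2, [x1, [x4, x3]]]
Under [a, b] = ab - ba we get 8 signed associative words (2^3 = 8).
Words beginning with x1 determine it all:
  sign of x1x3x4x2 is +1, so it contributes +[[[x1, x3], x4], x2]
  sign of x1x4x3x2 is -1, so it contributes -[[[x1, x4], x3], x2]


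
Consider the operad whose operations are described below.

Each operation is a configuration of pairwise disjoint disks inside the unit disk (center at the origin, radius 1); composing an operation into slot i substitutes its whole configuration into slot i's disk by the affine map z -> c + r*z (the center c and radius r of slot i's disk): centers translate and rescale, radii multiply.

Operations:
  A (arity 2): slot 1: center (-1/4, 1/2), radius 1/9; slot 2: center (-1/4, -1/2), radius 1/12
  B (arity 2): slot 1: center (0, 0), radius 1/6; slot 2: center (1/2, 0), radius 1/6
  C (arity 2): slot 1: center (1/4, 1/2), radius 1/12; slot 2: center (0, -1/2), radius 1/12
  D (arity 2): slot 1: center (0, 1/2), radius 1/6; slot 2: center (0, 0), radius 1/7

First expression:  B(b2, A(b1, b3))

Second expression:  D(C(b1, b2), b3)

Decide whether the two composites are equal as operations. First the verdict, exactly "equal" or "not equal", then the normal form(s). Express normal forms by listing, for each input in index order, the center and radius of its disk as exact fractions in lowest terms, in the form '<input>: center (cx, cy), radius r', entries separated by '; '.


Reducing the first expression gives b1: center (11/24, 1/12), radius 1/54; b2: center (0, 0), radius 1/6; b3: center (11/24, -1/12), radius 1/72
Reducing the second expression gives b1: center (1/24, 7/12), radius 1/72; b2: center (0, 5/12), radius 1/72; b3: center (0, 0), radius 1/7
The forms do not match — not equal.

not equal — first b1: center (11/24, 1/12), radius 1/54; b2: center (0, 0), radius 1/6; b3: center (11/24, -1/12), radius 1/72, second b1: center (1/24, 7/12), radius 1/72; b2: center (0, 5/12), radius 1/72; b3: center (0, 0), radius 1/7


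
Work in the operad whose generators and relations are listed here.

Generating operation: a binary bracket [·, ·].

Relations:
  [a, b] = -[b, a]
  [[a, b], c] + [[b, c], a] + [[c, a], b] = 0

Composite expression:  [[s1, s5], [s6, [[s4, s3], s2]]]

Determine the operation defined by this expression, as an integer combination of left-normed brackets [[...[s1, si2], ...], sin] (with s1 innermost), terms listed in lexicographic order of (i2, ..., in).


Left-normed coefficients sit on the s1-initial expansion words.
Composite bracket: [[s1, s5], [s6, [[s4, s3], s2]]]
Under [a, b] = ab - ba we get 32 signed associative words (2^5 = 32).
Coefficients come from the s1-initial words:
  s1s5s2s3s4s6 (sign -1) contributes -[[[[[s1, s5], s2], s3], s4], s6]
  s1s5s2s4s3s6 (sign +1) contributes +[[[[[s1, s5], s2], s4], s3], s6]
  s1s5s3s4s2s6 (sign +1) contributes +[[[[[s1, s5], s3], s4], s2], s6]
  s1s5s4s3s2s6 (sign -1) contributes -[[[[[s1, s5], s4], s3], s2], s6]
  s1s5s6s2s3s4 (sign +1) contributes +[[[[[s1, s5], s6], s2], s3], s4]
  s1s5s6s2s4s3 (sign -1) contributes -[[[[[s1, s5], s6], s2], s4], s3]
  s1s5s6s3s4s2 (sign -1) contributes -[[[[[s1, s5], s6], s3], s4], s2]
  s1s5s6s4s3s2 (sign +1) contributes +[[[[[s1, s5], s6], s4], s3], s2]

-[[[[[s1, s5], s2], s3], s4], s6] + [[[[[s1, s5], s2], s4], s3], s6] + [[[[[s1, s5], s3], s4], s2], s6] - [[[[[s1, s5], s4], s3], s2], s6] + [[[[[s1, s5], s6], s2], s3], s4] - [[[[[s1, s5], s6], s2], s4], s3] - [[[[[s1, s5], s6], s3], s4], s2] + [[[[[s1, s5], s6], s4], s3], s2]


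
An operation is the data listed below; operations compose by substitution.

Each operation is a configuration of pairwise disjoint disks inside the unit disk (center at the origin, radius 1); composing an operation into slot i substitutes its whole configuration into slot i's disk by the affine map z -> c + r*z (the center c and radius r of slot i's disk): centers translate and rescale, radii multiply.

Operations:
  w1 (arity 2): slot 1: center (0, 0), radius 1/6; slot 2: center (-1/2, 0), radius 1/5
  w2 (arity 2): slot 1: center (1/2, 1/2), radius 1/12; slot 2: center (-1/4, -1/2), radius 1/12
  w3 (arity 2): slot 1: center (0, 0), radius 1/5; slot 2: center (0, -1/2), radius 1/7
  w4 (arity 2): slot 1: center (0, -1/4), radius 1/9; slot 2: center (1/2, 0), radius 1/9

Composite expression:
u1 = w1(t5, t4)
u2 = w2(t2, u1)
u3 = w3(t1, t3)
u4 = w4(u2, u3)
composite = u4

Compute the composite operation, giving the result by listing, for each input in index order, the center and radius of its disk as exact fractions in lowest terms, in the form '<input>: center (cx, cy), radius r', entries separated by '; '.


t1: center (1/2, 0), radius 1/45; t2: center (1/18, -7/36), radius 1/108; t3: center (1/2, -1/18), radius 1/63; t4: center (-7/216, -11/36), radius 1/540; t5: center (-1/36, -11/36), radius 1/648


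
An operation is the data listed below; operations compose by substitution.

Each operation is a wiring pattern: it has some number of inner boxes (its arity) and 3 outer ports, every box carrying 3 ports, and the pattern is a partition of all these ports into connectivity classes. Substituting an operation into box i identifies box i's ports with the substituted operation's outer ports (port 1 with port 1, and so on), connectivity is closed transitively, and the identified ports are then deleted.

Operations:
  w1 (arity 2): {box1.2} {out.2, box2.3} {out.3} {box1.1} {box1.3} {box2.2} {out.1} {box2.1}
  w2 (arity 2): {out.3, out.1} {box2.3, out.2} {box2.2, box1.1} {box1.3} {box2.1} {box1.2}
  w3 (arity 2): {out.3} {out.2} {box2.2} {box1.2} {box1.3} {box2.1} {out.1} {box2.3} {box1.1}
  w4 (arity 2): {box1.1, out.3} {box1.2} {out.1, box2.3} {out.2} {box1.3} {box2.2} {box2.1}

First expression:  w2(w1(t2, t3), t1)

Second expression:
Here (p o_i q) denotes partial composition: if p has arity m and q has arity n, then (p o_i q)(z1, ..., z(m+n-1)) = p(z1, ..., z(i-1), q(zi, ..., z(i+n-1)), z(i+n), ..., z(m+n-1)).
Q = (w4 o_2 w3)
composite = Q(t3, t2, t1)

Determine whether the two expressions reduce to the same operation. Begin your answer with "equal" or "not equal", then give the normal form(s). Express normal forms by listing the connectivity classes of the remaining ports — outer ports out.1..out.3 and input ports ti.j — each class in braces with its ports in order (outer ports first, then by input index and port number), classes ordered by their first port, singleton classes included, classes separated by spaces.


not equal — first {out.1, out.3} {out.2, t1.3} {t1.1} {t1.2} {t2.1} {t2.2} {t2.3} {t3.1} {t3.2} {t3.3}, second {out.1} {out.2} {out.3, t3.1} {t1.1} {t1.2} {t1.3} {t2.1} {t2.2} {t2.3} {t3.2} {t3.3}

In normal form, the first expression is {out.1, out.3} {out.2, t1.3} {t1.1} {t1.2} {t2.1} {t2.2} {t2.3} {t3.1} {t3.2} {t3.3}
In normal form, the second expression is {out.1} {out.2} {out.3, t3.1} {t1.1} {t1.2} {t1.3} {t2.1} {t2.2} {t2.3} {t3.2} {t3.3}
Different reductions; not equal.


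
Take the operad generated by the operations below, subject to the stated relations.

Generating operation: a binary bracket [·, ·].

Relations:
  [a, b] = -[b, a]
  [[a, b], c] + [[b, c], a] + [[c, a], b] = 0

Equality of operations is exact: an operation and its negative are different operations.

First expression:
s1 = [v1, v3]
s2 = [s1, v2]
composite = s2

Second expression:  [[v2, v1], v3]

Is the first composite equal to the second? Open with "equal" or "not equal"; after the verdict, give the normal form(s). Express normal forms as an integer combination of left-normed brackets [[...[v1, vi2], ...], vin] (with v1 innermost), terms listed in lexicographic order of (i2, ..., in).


Normal form of the first expression: [[v1, v3], v2]
Normal form of the second expression: -[[v1, v2], v3]
The forms do not match — not equal.

not equal; first: [[v1, v3], v2]; second: -[[v1, v2], v3]


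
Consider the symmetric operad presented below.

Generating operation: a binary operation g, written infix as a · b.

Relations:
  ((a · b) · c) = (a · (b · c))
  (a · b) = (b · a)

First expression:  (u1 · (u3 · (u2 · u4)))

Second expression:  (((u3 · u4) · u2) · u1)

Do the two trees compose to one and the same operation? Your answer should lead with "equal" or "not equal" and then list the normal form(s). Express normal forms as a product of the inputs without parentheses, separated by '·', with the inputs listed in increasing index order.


The first composite normalizes to u1 · u2 · u3 · u4
The second composite normalizes to u1 · u2 · u3 · u4
The forms coincide; equal.

equal: each reduces to u1 · u2 · u3 · u4


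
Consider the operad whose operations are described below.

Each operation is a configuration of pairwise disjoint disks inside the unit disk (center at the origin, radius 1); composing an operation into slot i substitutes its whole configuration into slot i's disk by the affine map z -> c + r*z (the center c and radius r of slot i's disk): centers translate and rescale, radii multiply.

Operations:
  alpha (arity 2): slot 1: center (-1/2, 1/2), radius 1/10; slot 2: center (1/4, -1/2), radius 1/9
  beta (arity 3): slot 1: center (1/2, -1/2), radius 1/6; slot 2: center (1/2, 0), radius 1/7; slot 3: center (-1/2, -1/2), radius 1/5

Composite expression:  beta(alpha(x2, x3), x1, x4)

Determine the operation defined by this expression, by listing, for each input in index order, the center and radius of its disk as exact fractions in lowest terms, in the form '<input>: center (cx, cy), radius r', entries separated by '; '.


x1: center (1/2, 0), radius 1/7; x2: center (5/12, -5/12), radius 1/60; x3: center (13/24, -7/12), radius 1/54; x4: center (-1/2, -1/2), radius 1/5

Nesting under beta composes maps z -> c + r*z down each x-path.
for x2, the 2-step affine chain lands on center (5/12, -5/12), radius 1/60
for x3, the 2-step affine chain lands on center (13/24, -7/12), radius 1/54
for x1, the 1-step affine chain lands on center (1/2, 0), radius 1/7
for x4, the 1-step affine chain lands on center (-1/2, -1/2), radius 1/5


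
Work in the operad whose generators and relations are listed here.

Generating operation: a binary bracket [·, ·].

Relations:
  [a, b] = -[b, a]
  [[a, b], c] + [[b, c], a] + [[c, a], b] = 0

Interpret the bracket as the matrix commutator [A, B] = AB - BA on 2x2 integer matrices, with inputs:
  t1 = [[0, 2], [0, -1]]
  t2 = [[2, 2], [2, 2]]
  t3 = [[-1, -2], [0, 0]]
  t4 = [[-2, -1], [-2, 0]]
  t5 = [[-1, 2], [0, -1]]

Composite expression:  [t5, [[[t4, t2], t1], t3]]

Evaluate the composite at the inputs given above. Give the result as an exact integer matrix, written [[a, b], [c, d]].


[t4, t2] = [[2, -4], [4, -2]]
[[t4, t2], t1] = [[-8, 12], [4, 8]]
[[[t4, t2], t1], t3] = [[8, 44], [-4, -8]]
[t5, [[[t4, t2], t1], t3]] = [[-8, -32], [0, 8]]

[[-8, -32], [0, 8]]


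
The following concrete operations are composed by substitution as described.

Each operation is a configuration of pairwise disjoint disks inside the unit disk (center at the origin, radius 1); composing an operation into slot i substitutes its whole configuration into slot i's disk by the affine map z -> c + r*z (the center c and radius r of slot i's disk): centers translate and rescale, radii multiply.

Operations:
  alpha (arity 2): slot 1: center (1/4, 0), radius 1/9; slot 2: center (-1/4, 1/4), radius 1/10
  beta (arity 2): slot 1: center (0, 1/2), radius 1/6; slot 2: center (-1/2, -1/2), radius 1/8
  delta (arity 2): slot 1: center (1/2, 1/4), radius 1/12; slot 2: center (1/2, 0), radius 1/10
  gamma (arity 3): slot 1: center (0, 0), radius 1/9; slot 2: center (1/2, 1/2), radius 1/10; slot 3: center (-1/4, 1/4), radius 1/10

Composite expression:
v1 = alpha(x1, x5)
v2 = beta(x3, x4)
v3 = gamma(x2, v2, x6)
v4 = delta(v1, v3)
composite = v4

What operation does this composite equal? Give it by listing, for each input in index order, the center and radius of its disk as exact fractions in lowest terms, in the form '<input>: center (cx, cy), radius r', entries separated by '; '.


Nesting under delta composes maps z -> c + r*z down each x-path.
x1 passes through 2 substitutions, ending at center (25/48, 1/4), radius 1/108
x5 passes through 2 substitutions, ending at center (23/48, 13/48), radius 1/120
x2 passes through 2 substitutions, ending at center (1/2, 0), radius 1/90
x3 passes through 3 substitutions, ending at center (11/20, 11/200), radius 1/600
x4 passes through 3 substitutions, ending at center (109/200, 9/200), radius 1/800
x6 passes through 2 substitutions, ending at center (19/40, 1/40), radius 1/100

x1: center (25/48, 1/4), radius 1/108; x2: center (1/2, 0), radius 1/90; x3: center (11/20, 11/200), radius 1/600; x4: center (109/200, 9/200), radius 1/800; x5: center (23/48, 13/48), radius 1/120; x6: center (19/40, 1/40), radius 1/100


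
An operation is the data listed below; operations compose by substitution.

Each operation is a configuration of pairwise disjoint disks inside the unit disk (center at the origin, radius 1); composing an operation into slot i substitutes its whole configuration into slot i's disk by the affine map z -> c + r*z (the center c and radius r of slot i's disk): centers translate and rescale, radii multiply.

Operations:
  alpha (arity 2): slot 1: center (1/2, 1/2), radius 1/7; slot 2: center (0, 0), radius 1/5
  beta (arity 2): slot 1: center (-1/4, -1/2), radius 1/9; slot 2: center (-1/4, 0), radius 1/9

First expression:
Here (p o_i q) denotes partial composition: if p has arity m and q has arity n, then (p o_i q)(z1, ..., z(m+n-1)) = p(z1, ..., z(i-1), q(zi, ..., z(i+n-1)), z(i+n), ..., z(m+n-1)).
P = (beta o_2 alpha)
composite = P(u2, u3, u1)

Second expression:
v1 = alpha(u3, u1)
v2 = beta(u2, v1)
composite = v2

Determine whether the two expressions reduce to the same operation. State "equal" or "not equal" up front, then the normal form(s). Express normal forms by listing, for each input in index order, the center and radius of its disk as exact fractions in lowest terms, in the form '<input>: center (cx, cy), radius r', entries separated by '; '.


equal; the common form is u1: center (-1/4, 0), radius 1/45; u2: center (-1/4, -1/2), radius 1/9; u3: center (-7/36, 1/18), radius 1/63

Reducing the first expression gives u1: center (-1/4, 0), radius 1/45; u2: center (-1/4, -1/2), radius 1/9; u3: center (-7/36, 1/18), radius 1/63
Reducing the second expression gives u1: center (-1/4, 0), radius 1/45; u2: center (-1/4, -1/2), radius 1/9; u3: center (-7/36, 1/18), radius 1/63
Identical normal forms: equal.


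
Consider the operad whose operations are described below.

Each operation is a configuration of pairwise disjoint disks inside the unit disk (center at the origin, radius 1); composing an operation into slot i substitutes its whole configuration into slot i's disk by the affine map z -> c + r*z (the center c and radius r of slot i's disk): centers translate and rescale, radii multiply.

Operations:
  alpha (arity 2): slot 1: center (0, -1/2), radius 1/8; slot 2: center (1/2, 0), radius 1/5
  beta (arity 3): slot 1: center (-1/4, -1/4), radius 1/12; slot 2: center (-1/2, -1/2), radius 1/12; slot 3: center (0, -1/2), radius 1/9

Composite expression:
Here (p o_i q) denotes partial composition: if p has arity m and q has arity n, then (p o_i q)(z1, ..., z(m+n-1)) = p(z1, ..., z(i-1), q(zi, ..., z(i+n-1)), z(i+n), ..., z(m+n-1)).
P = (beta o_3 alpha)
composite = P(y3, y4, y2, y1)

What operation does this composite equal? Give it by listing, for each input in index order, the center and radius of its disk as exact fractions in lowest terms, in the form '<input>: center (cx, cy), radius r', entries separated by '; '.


y1: center (1/18, -1/2), radius 1/45; y2: center (0, -5/9), radius 1/72; y3: center (-1/4, -1/4), radius 1/12; y4: center (-1/2, -1/2), radius 1/12


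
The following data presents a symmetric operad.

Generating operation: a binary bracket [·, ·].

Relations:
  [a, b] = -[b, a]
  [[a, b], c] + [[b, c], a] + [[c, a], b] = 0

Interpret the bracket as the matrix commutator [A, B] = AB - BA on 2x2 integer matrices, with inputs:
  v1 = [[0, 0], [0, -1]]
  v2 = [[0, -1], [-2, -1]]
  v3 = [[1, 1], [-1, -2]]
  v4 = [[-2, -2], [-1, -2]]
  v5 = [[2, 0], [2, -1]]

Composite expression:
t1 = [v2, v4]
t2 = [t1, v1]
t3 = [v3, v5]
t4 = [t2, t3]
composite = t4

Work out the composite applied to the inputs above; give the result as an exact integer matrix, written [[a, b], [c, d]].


[v2, v4] = [[-3, -2], [1, 3]]
[[v2, v4], v1] = [[0, 2], [1, 0]]
[v3, v5] = [[2, -3], [-9, -2]]
[[[v2, v4], v1], [v3, v5]] = [[-15, -8], [4, 15]]

[[-15, -8], [4, 15]]


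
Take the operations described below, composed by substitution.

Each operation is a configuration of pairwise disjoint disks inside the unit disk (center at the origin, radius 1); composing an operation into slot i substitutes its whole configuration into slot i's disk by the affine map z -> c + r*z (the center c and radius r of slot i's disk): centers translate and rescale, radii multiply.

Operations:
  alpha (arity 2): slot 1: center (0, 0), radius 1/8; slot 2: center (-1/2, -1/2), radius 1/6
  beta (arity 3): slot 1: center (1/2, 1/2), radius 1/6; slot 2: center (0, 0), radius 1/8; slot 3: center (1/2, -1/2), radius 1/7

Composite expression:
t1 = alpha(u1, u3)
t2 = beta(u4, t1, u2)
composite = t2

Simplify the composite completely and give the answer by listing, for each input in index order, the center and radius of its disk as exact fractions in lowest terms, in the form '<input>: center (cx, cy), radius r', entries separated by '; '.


u1: center (0, 0), radius 1/64; u2: center (1/2, -1/2), radius 1/7; u3: center (-1/16, -1/16), radius 1/48; u4: center (1/2, 1/2), radius 1/6

Only the slot chain above each u matters under beta; compose those maps.
u4 passes through 1 substitution, ending at center (1/2, 1/2), radius 1/6
u1 passes through 2 substitutions, ending at center (0, 0), radius 1/64
u3 passes through 2 substitutions, ending at center (-1/16, -1/16), radius 1/48
u2 passes through 1 substitution, ending at center (1/2, -1/2), radius 1/7


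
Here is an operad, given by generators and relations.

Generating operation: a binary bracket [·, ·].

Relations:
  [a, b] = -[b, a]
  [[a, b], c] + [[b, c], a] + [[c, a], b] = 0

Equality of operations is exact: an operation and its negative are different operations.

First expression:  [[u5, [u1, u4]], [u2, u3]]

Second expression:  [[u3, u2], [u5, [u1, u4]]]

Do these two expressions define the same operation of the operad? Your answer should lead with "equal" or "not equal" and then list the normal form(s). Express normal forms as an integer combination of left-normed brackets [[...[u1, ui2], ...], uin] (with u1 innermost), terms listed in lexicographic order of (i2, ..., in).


equal; the common form is -[[[[u1, u4], u5], u2], u3] + [[[[u1, u4], u5], u3], u2]

The first composite normalizes to -[[[[u1, u4], u5], u2], u3] + [[[[u1, u4], u5], u3], u2]
The second composite normalizes to -[[[[u1, u4], u5], u2], u3] + [[[[u1, u4], u5], u3], u2]
Identical normal forms: equal.


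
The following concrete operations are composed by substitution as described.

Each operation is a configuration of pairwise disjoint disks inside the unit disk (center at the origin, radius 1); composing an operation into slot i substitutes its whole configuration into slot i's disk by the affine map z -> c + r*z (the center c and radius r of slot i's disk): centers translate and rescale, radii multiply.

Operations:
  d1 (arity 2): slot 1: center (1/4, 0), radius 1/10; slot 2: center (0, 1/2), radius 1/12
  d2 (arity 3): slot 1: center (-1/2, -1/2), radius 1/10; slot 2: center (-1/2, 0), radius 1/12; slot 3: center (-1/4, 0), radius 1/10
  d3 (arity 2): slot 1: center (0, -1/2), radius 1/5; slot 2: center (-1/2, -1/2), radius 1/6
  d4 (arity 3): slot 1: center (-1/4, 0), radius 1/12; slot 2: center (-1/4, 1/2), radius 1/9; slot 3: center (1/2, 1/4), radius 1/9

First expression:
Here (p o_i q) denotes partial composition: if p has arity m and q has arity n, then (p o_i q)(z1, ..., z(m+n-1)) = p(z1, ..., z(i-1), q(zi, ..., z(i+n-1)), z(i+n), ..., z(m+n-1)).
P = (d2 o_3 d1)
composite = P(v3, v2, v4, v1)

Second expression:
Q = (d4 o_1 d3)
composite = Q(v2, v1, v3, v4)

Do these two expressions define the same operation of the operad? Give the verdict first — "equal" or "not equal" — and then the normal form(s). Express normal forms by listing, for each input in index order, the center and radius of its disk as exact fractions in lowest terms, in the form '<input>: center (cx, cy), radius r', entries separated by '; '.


not equal — first v1: center (-1/4, 1/20), radius 1/120; v2: center (-1/2, 0), radius 1/12; v3: center (-1/2, -1/2), radius 1/10; v4: center (-9/40, 0), radius 1/100, second v1: center (-7/24, -1/24), radius 1/72; v2: center (-1/4, -1/24), radius 1/60; v3: center (-1/4, 1/2), radius 1/9; v4: center (1/2, 1/4), radius 1/9

Normal form of the first expression: v1: center (-1/4, 1/20), radius 1/120; v2: center (-1/2, 0), radius 1/12; v3: center (-1/2, -1/2), radius 1/10; v4: center (-9/40, 0), radius 1/100
Normal form of the second expression: v1: center (-7/24, -1/24), radius 1/72; v2: center (-1/4, -1/24), radius 1/60; v3: center (-1/4, 1/2), radius 1/9; v4: center (1/2, 1/4), radius 1/9
No match — not equal.


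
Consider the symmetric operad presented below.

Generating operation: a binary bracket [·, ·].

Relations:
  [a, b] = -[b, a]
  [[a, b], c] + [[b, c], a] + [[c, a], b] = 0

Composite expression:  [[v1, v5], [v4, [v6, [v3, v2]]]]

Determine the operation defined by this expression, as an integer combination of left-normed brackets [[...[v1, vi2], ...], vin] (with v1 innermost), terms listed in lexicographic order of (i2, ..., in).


-[[[[[v1, v5], v2], v3], v6], v4] + [[[[[v1, v5], v3], v2], v6], v4] + [[[[[v1, v5], v4], v2], v3], v6] - [[[[[v1, v5], v4], v3], v2], v6] - [[[[[v1, v5], v4], v6], v2], v3] + [[[[[v1, v5], v4], v6], v3], v2] + [[[[[v1, v5], v6], v2], v3], v4] - [[[[[v1, v5], v6], v3], v2], v4]

Skip Jacobi rewriting: expand, keep v1-initial words, read off terms.
Composite bracket: [[v1, v5], [v4, [v6, [v3, v2]]]]
Applying ab - ba throughout gives 32 signed words (2^5 = 32).
Keep just the words that open with v1:
  from v1v5v2v3v6v4, sign -1: term -[[[[[v1, v5], v2], v3], v6], v4]
  from v1v5v3v2v6v4, sign +1: term +[[[[[v1, v5], v3], v2], v6], v4]
  from v1v5v4v2v3v6, sign +1: term +[[[[[v1, v5], v4], v2], v3], v6]
  from v1v5v4v3v2v6, sign -1: term -[[[[[v1, v5], v4], v3], v2], v6]
  from v1v5v4v6v2v3, sign -1: term -[[[[[v1, v5], v4], v6], v2], v3]
  from v1v5v4v6v3v2, sign +1: term +[[[[[v1, v5], v4], v6], v3], v2]
  from v1v5v6v2v3v4, sign +1: term +[[[[[v1, v5], v6], v2], v3], v4]
  from v1v5v6v3v2v4, sign -1: term -[[[[[v1, v5], v6], v3], v2], v4]


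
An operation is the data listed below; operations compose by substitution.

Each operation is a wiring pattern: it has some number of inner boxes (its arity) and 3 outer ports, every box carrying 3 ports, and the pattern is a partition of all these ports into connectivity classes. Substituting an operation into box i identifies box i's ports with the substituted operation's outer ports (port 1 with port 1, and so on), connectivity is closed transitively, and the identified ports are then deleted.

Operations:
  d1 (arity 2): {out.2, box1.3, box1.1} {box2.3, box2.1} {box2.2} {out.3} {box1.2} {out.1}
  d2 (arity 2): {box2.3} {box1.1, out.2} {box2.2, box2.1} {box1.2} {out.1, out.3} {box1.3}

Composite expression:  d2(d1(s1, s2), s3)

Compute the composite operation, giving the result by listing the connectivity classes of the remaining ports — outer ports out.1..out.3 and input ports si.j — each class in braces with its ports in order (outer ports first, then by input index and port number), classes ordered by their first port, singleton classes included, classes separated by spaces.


{out.1, out.3} {out.2} {s1.1, s1.3} {s1.2} {s2.1, s2.3} {s2.2} {s3.1, s3.2} {s3.3}

Reachability decides: close wires over d2-identified ports.
d1 over (s1, s2) gives {out.1} {out.2, s1.1, s1.3} {out.3} {s1.2} {s2.1, s2.3} {s2.2}, out.j being that stage's outer ports
d2 over (s1, s2, s3) gives {out.1, out.3} {out.2} {s1.1, s1.3} {s1.2} {s2.1, s2.3} {s2.2} {s3.1, s3.2} {s3.3}, out.j being that stage's outer ports


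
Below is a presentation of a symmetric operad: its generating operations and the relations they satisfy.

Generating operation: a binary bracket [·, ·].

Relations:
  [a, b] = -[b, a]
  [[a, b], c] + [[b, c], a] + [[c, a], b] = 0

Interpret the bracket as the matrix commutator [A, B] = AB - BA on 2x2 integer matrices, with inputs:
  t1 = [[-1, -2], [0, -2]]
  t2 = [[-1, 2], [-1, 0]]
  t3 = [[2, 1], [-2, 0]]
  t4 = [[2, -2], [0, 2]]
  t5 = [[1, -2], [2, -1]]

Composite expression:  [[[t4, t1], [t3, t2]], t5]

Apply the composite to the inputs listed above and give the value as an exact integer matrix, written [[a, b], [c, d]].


[[-24, -8], [-32, 24]]

[t4, t1] = [[0, 2], [0, 0]]
[t3, t2] = [[3, 5], [4, -3]]
[[t4, t1], [t3, t2]] = [[8, -12], [0, -8]]
[[[t4, t1], [t3, t2]], t5] = [[-24, -8], [-32, 24]]


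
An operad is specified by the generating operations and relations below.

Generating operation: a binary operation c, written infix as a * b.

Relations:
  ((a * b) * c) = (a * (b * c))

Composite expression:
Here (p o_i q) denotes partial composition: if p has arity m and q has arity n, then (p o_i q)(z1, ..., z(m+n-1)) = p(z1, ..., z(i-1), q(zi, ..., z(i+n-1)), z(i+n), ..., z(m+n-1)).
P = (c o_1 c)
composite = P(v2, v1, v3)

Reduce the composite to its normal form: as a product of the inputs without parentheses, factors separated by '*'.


v2 * v1 * v3


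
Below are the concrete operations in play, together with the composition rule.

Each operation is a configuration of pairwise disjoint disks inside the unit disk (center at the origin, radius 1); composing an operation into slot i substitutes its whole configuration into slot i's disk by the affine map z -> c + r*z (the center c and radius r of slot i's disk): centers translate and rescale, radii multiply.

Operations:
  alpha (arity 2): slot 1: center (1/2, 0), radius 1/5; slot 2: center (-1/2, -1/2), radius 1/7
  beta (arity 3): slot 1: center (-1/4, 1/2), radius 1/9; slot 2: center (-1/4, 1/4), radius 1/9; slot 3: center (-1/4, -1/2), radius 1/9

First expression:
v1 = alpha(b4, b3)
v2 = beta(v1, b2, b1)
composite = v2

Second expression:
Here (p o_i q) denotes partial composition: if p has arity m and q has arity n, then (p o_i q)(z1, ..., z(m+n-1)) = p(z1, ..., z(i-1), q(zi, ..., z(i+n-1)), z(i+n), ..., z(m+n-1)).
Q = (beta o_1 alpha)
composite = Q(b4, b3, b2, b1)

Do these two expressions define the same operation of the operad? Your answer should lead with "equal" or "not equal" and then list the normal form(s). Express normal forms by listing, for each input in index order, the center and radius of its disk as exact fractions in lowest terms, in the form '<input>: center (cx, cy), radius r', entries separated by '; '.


equal; both compose to b1: center (-1/4, -1/2), radius 1/9; b2: center (-1/4, 1/4), radius 1/9; b3: center (-11/36, 4/9), radius 1/63; b4: center (-7/36, 1/2), radius 1/45

In normal form, the first expression is b1: center (-1/4, -1/2), radius 1/9; b2: center (-1/4, 1/4), radius 1/9; b3: center (-11/36, 4/9), radius 1/63; b4: center (-7/36, 1/2), radius 1/45
In normal form, the second expression is b1: center (-1/4, -1/2), radius 1/9; b2: center (-1/4, 1/4), radius 1/9; b3: center (-11/36, 4/9), radius 1/63; b4: center (-7/36, 1/2), radius 1/45
Both agree, so they are equal.


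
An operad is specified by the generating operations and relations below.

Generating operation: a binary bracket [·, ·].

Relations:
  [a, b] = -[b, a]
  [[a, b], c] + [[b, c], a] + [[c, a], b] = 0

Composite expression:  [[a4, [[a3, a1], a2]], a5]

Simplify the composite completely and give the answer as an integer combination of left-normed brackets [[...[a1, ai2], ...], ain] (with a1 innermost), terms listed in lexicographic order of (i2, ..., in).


Left-normed coefficients sit on the a1-initial expansion words.
Composite bracket: [[a4, [[a3, a1], a2]], a5]
Applying ab - ba throughout gives 16 signed words (2^4 = 16).
Only words starting with a1 matter:
  a1a3a2a4a5 (sign +1) contributes +[[[[a1, a3], a2], a4], a5]

[[[[a1, a3], a2], a4], a5]
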